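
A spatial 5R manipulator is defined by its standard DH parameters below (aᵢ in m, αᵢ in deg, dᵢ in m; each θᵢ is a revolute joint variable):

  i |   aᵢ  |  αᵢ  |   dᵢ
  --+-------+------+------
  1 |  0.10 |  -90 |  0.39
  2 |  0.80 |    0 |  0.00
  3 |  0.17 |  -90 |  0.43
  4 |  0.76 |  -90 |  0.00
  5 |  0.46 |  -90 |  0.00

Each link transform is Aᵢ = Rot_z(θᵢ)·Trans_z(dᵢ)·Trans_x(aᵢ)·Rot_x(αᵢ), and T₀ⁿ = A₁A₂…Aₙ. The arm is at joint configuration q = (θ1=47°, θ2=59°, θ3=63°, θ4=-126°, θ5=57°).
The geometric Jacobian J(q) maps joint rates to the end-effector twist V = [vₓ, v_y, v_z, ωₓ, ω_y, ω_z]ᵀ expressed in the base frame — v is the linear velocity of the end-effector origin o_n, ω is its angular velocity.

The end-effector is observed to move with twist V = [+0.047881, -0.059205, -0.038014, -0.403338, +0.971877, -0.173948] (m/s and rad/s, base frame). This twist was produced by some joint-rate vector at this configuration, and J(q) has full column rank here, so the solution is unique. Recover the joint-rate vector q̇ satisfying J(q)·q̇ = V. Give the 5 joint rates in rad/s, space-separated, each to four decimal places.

0.3950 -0.0620 0.8370 -0.6710 0.3110

o_n = [-0.1868, 1.6289, -0.1406]
J₁: ẑ×o_n = [-1.6289, -0.1868, 0.0000], ω = ẑ
J2: z=[-0.7314, 0.6820, 0.0000] o=[0.0682, 0.0731, 0.3900] → [-0.3619, -0.3881, -0.9639, -0.7314, 0.6820, 0.0000]
J3: z=[-0.7314, 0.6820, 0.0000] o=[0.3492, 0.3745, -0.2957] → [0.1058, 0.1134, -0.5518, -0.7314, 0.6820, 0.0000]
J4: z=[-0.5784, -0.6202, 0.5299] o=[-0.0267, 0.6018, -0.4399] → [-0.7299, 0.0882, -0.6933, -0.5784, -0.6202, 0.5299]
J5: z=[-0.7223, 0.0873, -0.6861] o=[-0.3149, 1.1943, -0.0611] → [0.2912, -0.1454, -0.3251, -0.7223, 0.0873, -0.6861]
q̇ = J⁺·V = [0.3950, -0.0620, 0.8370, -0.6710, 0.3110]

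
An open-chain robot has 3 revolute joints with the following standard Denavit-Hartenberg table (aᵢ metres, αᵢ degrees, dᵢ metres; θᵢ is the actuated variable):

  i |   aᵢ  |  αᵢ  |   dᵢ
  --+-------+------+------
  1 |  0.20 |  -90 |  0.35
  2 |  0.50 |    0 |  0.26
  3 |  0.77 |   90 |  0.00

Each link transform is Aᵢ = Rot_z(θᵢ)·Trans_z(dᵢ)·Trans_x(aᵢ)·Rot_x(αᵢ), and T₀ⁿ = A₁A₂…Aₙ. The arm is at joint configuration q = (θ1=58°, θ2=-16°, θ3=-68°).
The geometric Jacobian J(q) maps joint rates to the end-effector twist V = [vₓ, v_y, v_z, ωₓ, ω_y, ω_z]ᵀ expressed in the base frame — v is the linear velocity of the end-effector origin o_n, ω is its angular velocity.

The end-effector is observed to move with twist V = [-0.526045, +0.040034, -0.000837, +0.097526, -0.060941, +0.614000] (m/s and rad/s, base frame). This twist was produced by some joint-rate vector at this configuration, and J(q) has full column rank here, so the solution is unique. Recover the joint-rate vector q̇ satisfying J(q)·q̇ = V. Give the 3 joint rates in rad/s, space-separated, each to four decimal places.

o_n = [0.1828, 0.7832, 1.2536]
J₁: ẑ×o_n = [-0.7832, 0.1828, 0.0000], ω = ẑ
J2: z=[-0.8480, 0.5299, 0.0000] o=[0.1060, 0.1696, 0.3500] → [0.4788, 0.7663, -0.5611, -0.8480, 0.5299, 0.0000]
J3: z=[-0.8480, 0.5299, 0.0000] o=[0.1402, 0.7150, 0.4878] → [0.4058, 0.6494, -0.0805, -0.8480, 0.5299, 0.0000]
q̇ = J⁺·V = [0.6140, 0.0210, -0.1360]

0.6140 0.0210 -0.1360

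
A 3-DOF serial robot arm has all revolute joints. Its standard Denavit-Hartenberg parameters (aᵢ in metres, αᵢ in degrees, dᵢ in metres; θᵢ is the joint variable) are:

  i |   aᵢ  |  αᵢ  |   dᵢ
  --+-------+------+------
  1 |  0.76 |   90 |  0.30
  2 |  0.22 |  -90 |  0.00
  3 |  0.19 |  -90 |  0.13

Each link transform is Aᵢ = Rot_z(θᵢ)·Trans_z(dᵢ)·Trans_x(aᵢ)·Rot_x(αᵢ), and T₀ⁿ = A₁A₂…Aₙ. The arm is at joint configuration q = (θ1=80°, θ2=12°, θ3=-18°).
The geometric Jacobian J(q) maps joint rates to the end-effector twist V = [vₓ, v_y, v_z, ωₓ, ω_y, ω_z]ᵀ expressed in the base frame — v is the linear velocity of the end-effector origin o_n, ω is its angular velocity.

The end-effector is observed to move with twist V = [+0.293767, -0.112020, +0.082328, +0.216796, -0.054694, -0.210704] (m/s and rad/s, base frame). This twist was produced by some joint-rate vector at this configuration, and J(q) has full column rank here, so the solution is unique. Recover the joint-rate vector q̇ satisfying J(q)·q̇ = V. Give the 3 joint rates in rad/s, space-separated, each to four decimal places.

o_n = [0.2532, 1.0976, 0.5105]
J₁: ẑ×o_n = [-1.0976, 0.2532, 0.0000], ω = ẑ
J2: z=[0.9848, -0.1736, 0.0000] o=[0.1320, 0.7485, 0.3000] → [-0.0365, -0.2073, 0.3649, 0.9848, -0.1736, 0.0000]
J3: z=[-0.0361, -0.2048, 0.9781] o=[0.1693, 0.9604, 0.3457] → [-0.1680, 0.0879, 0.0122, -0.0361, -0.2048, 0.9781]
q̇ = J⁺·V = [-0.2870, 0.2230, 0.0780]

-0.2870 0.2230 0.0780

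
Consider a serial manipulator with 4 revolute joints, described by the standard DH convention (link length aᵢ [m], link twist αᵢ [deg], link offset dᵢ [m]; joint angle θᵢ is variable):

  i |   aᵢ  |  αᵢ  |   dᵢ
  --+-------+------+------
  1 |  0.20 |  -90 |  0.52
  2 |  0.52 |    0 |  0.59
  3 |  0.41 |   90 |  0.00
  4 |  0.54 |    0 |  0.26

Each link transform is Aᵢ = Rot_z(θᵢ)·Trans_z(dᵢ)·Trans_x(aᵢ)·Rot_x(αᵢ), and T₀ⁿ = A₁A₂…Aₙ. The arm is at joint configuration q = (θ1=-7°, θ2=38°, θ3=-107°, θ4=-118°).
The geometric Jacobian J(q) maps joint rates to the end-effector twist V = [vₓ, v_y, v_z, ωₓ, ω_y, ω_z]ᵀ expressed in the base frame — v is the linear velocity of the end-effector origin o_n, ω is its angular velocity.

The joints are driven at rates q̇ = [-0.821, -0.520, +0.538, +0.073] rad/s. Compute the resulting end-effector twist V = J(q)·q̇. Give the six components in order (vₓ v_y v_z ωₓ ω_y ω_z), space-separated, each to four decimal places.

0.2296 -0.3968 0.2489 -0.0654 0.0262 -0.7948

o_n = [0.4338, 0.0608, 0.4391]
J₁: ẑ×o_n = [-0.0608, 0.4338, 0.0000], ω = ẑ
J2: z=[0.1219, 0.9925, 0.0000] o=[0.1985, -0.0244, 0.5200] → [-0.0803, 0.0099, -0.2231, 0.1219, 0.9925, 0.0000]
J3: z=[0.1219, 0.9925, 0.0000] o=[0.6771, 0.5113, 0.1999] → [0.2375, -0.0292, 0.1867, 0.1219, 0.9925, 0.0000]
J4: z=[-0.9266, 0.1138, 0.3584] o=[0.8230, 0.4934, 0.5826] → [0.1387, -0.2724, 0.4451, -0.9266, 0.1138, 0.3584]
V = J·q̇ = [0.2296, -0.3968, 0.2489, -0.0654, 0.0262, -0.7948]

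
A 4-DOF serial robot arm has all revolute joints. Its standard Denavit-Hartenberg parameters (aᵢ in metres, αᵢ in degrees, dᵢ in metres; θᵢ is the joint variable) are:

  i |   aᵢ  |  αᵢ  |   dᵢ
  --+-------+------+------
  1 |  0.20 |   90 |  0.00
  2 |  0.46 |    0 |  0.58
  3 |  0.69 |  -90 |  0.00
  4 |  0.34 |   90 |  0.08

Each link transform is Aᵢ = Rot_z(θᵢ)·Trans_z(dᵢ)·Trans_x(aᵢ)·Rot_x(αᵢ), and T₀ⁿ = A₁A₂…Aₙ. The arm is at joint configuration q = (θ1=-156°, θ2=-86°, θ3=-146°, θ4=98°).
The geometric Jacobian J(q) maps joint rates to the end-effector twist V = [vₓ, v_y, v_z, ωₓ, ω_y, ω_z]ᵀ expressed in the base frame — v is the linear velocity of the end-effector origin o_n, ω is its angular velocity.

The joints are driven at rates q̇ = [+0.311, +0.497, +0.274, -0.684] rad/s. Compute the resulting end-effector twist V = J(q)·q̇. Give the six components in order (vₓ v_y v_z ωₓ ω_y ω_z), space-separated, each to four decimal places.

0.1586 0.1123 -0.1562 -0.8060 0.4851 0.7321

o_n = [0.1081, 0.3145, -0.0017]
J₁: ẑ×o_n = [-0.3145, 0.1081, 0.0000], ω = ẑ
J2: z=[-0.4067, 0.9135, 0.0000] o=[-0.1827, -0.0813, 0.0000] → [-0.0015, -0.0007, -0.4266, -0.4067, 0.9135, 0.0000]
J3: z=[-0.4067, 0.9135, 0.0000] o=[-0.4479, 0.4355, -0.4589] → [0.4177, 0.1860, -0.4587, -0.4067, 0.9135, 0.0000]
J4: z=[0.7199, 0.3205, -0.6157] o=[-0.0599, 0.6082, 0.0848] → [-0.2086, -0.0411, -0.2653, 0.7199, 0.3205, -0.6157]
V = J·q̇ = [0.1586, 0.1123, -0.1562, -0.8060, 0.4851, 0.7321]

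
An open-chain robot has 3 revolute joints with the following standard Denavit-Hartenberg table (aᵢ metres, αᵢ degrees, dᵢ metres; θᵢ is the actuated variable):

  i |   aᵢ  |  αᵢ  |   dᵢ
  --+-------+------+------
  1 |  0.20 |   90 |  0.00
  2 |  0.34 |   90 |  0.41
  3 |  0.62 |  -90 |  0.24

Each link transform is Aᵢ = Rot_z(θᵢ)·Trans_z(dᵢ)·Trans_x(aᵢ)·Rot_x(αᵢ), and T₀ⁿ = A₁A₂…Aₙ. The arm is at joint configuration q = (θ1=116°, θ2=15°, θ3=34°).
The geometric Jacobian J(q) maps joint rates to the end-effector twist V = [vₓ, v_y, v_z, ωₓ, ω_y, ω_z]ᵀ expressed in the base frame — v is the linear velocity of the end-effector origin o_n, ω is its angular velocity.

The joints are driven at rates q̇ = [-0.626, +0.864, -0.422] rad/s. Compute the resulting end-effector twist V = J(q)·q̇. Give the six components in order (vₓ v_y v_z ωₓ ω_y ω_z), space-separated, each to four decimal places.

o_n = [0.2036, 1.3087, -0.0108]
J₁: ẑ×o_n = [-1.3087, 0.2036, 0.0000], ω = ẑ
J2: z=[0.8988, 0.4384, 0.0000] o=[-0.0877, 0.1798, 0.0000] → [-0.0047, 0.0097, 0.8870, 0.8988, 0.4384, 0.0000]
J3: z=[-0.1135, 0.2326, -0.9659] o=[0.1369, 0.6547, 0.0880] → [0.6088, -0.0757, -0.0897, -0.1135, 0.2326, -0.9659]
V = J·q̇ = [0.5583, -0.0871, 0.8043, 0.8244, 0.2806, -0.2184]

0.5583 -0.0871 0.8043 0.8244 0.2806 -0.2184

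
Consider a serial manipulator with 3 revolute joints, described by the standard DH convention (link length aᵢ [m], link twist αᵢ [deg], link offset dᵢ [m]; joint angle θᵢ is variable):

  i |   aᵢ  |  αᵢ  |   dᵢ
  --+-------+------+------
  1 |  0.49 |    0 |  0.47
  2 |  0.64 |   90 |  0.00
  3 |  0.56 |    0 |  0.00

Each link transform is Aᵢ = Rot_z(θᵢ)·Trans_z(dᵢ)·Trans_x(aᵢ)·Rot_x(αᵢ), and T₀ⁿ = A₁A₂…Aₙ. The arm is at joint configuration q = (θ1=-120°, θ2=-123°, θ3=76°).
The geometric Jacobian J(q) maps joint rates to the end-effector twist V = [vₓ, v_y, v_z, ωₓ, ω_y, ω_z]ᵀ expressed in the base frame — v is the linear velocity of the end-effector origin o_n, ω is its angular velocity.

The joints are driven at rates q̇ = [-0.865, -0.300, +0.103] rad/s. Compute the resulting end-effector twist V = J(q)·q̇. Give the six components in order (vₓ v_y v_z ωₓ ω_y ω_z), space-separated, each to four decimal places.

0.4633 0.5722 0.0140 0.0918 0.0468 -1.1650

o_n = [-0.5971, 0.2666, 1.0134]
J₁: ẑ×o_n = [-0.2666, -0.5971, 0.0000], ω = ẑ
J2: z=[0.0000, 0.0000, 1.0000] o=[-0.2450, -0.4244, 0.4700] → [-0.6910, -0.3521, 0.0000, 0.0000, 0.0000, 1.0000]
J3: z=[0.8910, 0.4540, 0.0000] o=[-0.5356, 0.1459, 0.4700] → [0.2467, -0.4841, 0.1355, 0.8910, 0.4540, 0.0000]
V = J·q̇ = [0.4633, 0.5722, 0.0140, 0.0918, 0.0468, -1.1650]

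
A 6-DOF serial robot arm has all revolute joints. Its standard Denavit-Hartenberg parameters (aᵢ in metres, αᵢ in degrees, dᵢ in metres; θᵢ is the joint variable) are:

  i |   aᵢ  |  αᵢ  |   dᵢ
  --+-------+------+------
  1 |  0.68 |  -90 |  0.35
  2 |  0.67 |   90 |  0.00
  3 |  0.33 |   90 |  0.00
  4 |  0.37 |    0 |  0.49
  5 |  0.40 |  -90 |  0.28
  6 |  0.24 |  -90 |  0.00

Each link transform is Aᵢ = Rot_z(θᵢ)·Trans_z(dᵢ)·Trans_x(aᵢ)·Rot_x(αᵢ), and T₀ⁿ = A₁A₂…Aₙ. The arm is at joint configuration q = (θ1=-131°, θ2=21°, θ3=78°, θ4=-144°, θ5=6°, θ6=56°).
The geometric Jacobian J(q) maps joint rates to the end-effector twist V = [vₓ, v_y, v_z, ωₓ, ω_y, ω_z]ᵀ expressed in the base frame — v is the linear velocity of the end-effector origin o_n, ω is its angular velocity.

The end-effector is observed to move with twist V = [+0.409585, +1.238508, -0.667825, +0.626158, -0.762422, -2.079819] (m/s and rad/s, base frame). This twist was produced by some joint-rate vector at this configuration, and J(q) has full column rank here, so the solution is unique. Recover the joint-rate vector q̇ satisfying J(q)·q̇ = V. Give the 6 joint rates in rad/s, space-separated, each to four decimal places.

o_n = [-1.3768, -0.8567, -0.5997]
J₁: ẑ×o_n = [0.8567, -1.3768, 0.0000], ω = ẑ
J2: z=[0.7547, -0.6561, 0.0000] o=[-0.4461, -0.5132, 0.3500] → [0.6231, 0.7168, -0.8698, 0.7547, -0.6561, 0.0000]
J3: z=[-0.2351, -0.2705, 0.9336] o=[-0.8565, -0.9853, 0.1099] → [0.0719, -0.6526, -0.1710, -0.2351, -0.2705, 0.9336]
J4: z=[-0.7560, -0.5528, -0.3505] o=[-0.6549, -1.2454, 0.0853] → [0.5149, -0.2648, -0.6929, -0.7560, -0.5528, -0.3505]
J5: z=[-0.7560, -0.5528, -0.3505] o=[-1.1571, -1.2215, -0.2672] → [0.3117, -0.1744, -0.3973, -0.7560, -0.5528, -0.3505]
J6: z=[0.5835, -0.3264, -0.7436] o=[-1.4874, -1.0696, -0.5931] → [0.1605, -0.0784, 0.1603, 0.5835, -0.3264, -0.7436]
q̇ = J⁺·V = [-0.4280, 0.5190, -0.8180, 0.8370, -0.2020, 0.8950]

-0.4280 0.5190 -0.8180 0.8370 -0.2020 0.8950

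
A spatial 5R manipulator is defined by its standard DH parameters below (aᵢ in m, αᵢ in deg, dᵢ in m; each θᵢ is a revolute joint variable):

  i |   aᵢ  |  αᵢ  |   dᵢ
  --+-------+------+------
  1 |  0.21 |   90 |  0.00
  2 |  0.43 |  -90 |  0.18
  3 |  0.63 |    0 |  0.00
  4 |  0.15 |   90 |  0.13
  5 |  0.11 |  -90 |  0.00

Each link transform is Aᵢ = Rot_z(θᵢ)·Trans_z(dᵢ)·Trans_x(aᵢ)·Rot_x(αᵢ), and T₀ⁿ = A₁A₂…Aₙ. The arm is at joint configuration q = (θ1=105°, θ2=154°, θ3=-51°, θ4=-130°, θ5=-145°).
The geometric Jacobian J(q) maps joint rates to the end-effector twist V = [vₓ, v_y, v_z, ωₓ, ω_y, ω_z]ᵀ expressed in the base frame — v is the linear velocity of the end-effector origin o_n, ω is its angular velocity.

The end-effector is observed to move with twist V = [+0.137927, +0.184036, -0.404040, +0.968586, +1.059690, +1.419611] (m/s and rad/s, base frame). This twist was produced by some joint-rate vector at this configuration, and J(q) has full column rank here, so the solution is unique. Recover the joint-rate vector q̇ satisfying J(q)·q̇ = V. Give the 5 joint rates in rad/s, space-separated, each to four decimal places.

o_n = [0.7773, -0.3180, 0.2759]
J₁: ẑ×o_n = [0.3180, 0.7773, -0.0000], ω = ẑ
J2: z=[0.9659, 0.2588, 0.0000] o=[-0.0544, 0.2028, 0.0000] → [0.0714, -0.2665, -0.7183, 0.9659, 0.2588, 0.0000]
J3: z=[0.1135, -0.4234, -0.8988] o=[0.2195, -0.1239, 0.1885] → [-0.2115, -0.5113, 0.2142, 0.1135, -0.4234, -0.8988]
J4: z=[0.1135, -0.4234, -0.8988] o=[0.7847, -0.3414, 0.3623] → [0.0576, 0.0164, -0.0005, 0.1135, -0.4234, -0.8988]
J5: z=[-0.9617, -0.2739, 0.0077] o=[0.7620, -0.2669, 0.1797] → [-0.0260, 0.0926, 0.0533, -0.9617, -0.2739, 0.0077]
q̇ = J⁺·V = [-0.1260, 0.2290, -0.8760, -0.8520, -0.9810]

-0.1260 0.2290 -0.8760 -0.8520 -0.9810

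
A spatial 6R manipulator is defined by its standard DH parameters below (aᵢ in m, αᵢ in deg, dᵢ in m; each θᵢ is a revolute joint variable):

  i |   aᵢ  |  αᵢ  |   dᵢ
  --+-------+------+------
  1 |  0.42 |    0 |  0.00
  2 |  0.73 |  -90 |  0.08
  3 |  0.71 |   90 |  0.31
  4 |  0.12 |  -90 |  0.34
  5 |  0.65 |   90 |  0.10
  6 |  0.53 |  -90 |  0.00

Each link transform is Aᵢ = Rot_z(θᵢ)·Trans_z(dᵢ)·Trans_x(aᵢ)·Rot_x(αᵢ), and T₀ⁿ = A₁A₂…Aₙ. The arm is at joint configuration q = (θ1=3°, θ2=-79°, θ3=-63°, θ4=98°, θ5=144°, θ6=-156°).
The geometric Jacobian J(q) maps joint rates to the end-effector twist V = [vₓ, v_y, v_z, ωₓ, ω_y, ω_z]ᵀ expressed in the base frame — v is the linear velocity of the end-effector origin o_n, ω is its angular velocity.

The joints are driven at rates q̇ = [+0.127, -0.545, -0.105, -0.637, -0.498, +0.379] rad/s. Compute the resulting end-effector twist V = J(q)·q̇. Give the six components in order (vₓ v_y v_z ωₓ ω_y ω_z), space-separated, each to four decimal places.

-0.3723 -0.2739 0.1298 0.4336 -0.9746 -0.4346

o_n = [0.9373, -0.7652, 0.9264]
J₁: ẑ×o_n = [0.7652, 0.9373, -0.0000], ω = ẑ
J2: z=[0.0000, 0.0000, 1.0000] o=[0.4194, 0.0220, 0.0000] → [0.7872, 0.5179, -0.0000, 0.0000, 0.0000, 1.0000]
J3: z=[0.9703, 0.2419, 0.0000] o=[0.5960, -0.6863, 0.0800] → [0.2048, -0.8213, -0.1591, 0.9703, 0.2419, 0.0000]
J4: z=[-0.2156, 0.8645, 0.4540] o=[0.9748, -0.9241, 0.7126] → [0.1127, 0.0291, -0.0018, -0.2156, 0.8645, 0.4540]
J5: z=[-0.2438, 0.4025, -0.8823] o=[1.0150, -0.5940, 0.8521] → [-0.1211, 0.0867, 0.0730, -0.2438, 0.4025, -0.8823]
J6: z=[0.7302, -0.5226, -0.4402] o=[0.5757, -1.0423, 0.6556] → [-0.0196, -0.3569, 0.3913, 0.7302, -0.5226, -0.4402]
V = J·q̇ = [-0.3723, -0.2739, 0.1298, 0.4336, -0.9746, -0.4346]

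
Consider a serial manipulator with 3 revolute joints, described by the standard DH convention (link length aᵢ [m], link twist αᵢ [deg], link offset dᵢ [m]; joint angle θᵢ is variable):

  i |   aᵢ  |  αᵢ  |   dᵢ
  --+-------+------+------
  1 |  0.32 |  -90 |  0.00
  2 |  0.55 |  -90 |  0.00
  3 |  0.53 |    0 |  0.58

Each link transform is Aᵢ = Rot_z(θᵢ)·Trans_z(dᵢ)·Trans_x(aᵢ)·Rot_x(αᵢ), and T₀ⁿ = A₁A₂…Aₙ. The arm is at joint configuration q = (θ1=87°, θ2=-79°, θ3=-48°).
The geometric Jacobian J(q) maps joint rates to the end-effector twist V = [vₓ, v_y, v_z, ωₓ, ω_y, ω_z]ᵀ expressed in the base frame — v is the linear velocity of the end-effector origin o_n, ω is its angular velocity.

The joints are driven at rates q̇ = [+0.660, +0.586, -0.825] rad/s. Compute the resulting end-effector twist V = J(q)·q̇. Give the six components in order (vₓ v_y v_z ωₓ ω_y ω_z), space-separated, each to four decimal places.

o_n = [-0.3377, 1.0811, 0.7773]
J₁: ẑ×o_n = [-1.0811, -0.3377, 0.0000], ω = ẑ
J2: z=[-0.9986, 0.0523, 0.0000] o=[0.0167, 0.3196, 0.0000] → [0.0407, 0.7763, -0.7420, -0.9986, 0.0523, 0.0000]
J3: z=[0.0514, 0.9803, -0.1908] o=[0.0222, 0.4244, 0.5399] → [0.3581, 0.0565, 0.3866, 0.0514, 0.9803, -0.1908]
V = J·q̇ = [-0.9851, 0.1854, -0.7538, -0.6276, -0.7781, 0.8174]

-0.9851 0.1854 -0.7538 -0.6276 -0.7781 0.8174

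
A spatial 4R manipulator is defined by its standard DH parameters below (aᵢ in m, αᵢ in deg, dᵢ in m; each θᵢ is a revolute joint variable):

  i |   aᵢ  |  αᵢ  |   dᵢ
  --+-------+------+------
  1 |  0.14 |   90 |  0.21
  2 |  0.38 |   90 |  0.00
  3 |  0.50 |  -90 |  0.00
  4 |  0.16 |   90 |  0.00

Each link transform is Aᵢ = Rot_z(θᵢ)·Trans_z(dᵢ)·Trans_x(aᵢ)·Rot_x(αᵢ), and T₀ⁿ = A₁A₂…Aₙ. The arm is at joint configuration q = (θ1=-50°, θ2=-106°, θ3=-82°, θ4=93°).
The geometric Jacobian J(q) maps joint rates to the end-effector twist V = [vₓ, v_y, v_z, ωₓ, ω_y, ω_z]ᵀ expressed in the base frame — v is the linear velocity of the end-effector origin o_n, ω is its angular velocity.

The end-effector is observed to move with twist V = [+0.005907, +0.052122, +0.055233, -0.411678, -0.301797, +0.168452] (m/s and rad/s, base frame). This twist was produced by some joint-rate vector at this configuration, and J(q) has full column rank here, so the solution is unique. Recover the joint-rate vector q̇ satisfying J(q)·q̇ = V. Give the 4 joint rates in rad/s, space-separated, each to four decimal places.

o_n = [0.4822, 0.1827, -0.2651]
J₁: ẑ×o_n = [-0.1827, 0.4822, 0.0000], ω = ẑ
J2: z=[-0.7660, -0.6428, 0.0000] o=[0.0900, -0.1072, 0.2100] → [0.3054, -0.3639, 0.0300, -0.7660, -0.6428, 0.0000]
J3: z=[-0.6179, 0.7364, 0.2756] o=[0.0227, -0.0270, -0.1553] → [-0.1387, 0.0588, -0.4680, -0.6179, 0.7364, 0.2756]
J4: z=[-0.2821, 0.1196, -0.9519] o=[0.3896, 0.3060, -0.2222] → [-0.1224, -0.1002, 0.0237, -0.2821, 0.1196, -0.9519]
q̇ = J⁺·V = [0.5390, 0.4580, -0.0700, 0.3690]

0.5390 0.4580 -0.0700 0.3690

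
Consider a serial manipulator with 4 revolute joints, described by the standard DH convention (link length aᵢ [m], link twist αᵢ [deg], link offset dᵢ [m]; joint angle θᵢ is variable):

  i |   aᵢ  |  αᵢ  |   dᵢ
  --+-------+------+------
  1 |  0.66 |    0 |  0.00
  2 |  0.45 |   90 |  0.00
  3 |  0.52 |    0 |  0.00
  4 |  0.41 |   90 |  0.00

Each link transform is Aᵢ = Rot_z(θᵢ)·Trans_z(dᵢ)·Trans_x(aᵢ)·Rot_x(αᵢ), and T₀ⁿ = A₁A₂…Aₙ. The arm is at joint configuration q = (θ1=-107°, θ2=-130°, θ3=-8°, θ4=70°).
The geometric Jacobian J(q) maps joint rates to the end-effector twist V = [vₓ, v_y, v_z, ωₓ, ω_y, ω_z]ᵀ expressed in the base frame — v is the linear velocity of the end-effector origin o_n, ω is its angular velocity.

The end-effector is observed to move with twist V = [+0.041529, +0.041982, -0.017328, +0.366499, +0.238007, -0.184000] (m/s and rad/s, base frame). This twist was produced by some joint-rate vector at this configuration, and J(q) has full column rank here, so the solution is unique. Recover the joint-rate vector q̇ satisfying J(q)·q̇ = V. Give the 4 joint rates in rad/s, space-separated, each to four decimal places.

o_n = [-0.8233, 0.3395, 0.2896]
J₁: ẑ×o_n = [-0.3395, -0.8233, 0.0000], ω = ẑ
J2: z=[0.0000, 0.0000, 1.0000] o=[-0.1930, -0.6312, 0.0000] → [-0.9707, -0.6304, 0.0000, 0.0000, 0.0000, 1.0000]
J3: z=[0.8387, 0.5446, 0.0000] o=[-0.4381, -0.2538, 0.0000] → [0.1577, -0.2429, 0.7074, 0.8387, 0.5446, 0.0000]
J4: z=[0.8387, 0.5446, 0.0000] o=[-0.7185, 0.1781, -0.0724] → [0.1972, -0.3036, 0.1925, 0.8387, 0.5446, 0.0000]
q̇ = J⁺·V = [-0.3660, 0.1820, -0.1970, 0.6340]

-0.3660 0.1820 -0.1970 0.6340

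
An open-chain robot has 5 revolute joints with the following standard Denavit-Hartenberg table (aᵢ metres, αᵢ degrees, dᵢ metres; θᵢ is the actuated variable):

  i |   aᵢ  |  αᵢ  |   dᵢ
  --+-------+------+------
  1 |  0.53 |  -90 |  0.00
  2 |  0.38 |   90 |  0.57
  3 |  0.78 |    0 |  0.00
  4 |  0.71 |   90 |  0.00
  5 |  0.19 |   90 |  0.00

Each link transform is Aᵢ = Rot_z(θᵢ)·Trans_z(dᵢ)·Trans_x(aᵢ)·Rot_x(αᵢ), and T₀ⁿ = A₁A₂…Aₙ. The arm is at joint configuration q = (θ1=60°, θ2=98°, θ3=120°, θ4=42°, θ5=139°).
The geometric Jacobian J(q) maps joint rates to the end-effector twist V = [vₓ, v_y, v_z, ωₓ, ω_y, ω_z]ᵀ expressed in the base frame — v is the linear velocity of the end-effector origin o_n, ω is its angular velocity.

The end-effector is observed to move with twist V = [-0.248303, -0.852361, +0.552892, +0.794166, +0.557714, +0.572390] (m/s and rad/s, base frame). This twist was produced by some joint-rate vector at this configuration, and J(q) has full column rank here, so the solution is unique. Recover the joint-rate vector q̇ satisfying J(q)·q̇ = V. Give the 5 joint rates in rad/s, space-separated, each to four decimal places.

o_n = [-0.8654, 1.3423, 0.5262]
J₁: ẑ×o_n = [-1.3423, -0.8654, 0.0000], ω = ẑ
J2: z=[-0.8660, 0.5000, 0.0000] o=[0.2650, 0.4590, 0.0000] → [0.2631, 0.4557, -0.1998, -0.8660, 0.5000, 0.0000]
J3: z=[0.4951, 0.8576, -0.1392] o=[-0.2551, 0.6982, -0.3763] → [0.8636, -0.3619, 0.8423, 0.4951, 0.8576, -0.1392]
J4: z=[0.4951, 0.8576, -0.1392] o=[-0.8129, 1.0829, 0.0099] → [0.4789, -0.2483, 0.1734, 0.4951, 0.8576, -0.1392]
J5: z=[-0.8451, 0.4383, -0.3060] o=[-0.9560, 1.2740, 0.6786] → [-0.0459, -0.1565, -0.0974, -0.8451, 0.4383, -0.3060]
q̇ = J⁺·V = [0.6190, -0.1740, 0.5110, 0.3670, -0.2470]

0.6190 -0.1740 0.5110 0.3670 -0.2470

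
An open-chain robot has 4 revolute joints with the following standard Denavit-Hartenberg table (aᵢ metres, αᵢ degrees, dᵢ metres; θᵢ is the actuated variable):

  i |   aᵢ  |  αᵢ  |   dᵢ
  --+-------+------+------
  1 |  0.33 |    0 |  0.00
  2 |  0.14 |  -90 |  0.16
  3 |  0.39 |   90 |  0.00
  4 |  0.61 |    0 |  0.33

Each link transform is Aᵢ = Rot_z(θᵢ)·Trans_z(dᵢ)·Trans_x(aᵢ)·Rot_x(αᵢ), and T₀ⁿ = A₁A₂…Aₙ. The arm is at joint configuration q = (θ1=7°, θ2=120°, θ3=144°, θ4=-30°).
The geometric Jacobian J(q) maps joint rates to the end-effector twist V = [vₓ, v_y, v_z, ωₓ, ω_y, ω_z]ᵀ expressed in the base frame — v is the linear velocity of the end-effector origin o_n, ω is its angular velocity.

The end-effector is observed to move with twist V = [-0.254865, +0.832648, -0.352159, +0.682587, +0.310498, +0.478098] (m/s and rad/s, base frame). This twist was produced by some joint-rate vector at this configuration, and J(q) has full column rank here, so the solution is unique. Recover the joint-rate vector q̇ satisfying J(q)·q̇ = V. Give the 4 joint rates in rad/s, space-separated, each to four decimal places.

o_n = [0.8172, -0.1028, -0.6467]
J₁: ẑ×o_n = [0.1028, 0.8172, -0.0000], ω = ẑ
J2: z=[0.0000, 0.0000, 1.0000] o=[0.3275, 0.0402, 0.0000] → [0.1430, 0.4897, -0.0000, 0.0000, 0.0000, 1.0000]
J3: z=[-0.7986, -0.6018, 0.0000] o=[0.2433, 0.1520, 0.1600] → [0.4855, -0.6443, 0.5489, -0.7986, -0.6018, 0.0000]
J4: z=[-0.3537, 0.4694, -0.8090] o=[0.4332, -0.1000, -0.0692] → [-0.2734, -0.5150, -0.1793, -0.3537, 0.4694, -0.8090]
q̇ = J⁺·V = [0.2870, -0.0330, -0.7320, -0.2770]

0.2870 -0.0330 -0.7320 -0.2770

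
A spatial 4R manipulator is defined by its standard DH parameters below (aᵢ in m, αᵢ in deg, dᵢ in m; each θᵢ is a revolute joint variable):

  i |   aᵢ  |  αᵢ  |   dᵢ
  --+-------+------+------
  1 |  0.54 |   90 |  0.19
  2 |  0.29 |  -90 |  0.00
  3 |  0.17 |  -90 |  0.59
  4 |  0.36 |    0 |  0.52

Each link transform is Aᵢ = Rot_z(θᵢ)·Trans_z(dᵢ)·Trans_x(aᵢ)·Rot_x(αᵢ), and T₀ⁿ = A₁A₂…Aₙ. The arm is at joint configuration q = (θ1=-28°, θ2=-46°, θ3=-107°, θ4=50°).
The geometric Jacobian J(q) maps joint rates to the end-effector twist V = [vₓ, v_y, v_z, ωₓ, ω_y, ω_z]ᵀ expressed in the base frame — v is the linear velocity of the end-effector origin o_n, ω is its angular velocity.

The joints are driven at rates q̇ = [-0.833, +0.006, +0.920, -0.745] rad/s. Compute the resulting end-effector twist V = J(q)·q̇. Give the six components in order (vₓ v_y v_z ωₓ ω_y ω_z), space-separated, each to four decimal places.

-0.4274 -0.7611 -0.1875 0.2468 0.1087 0.3186

o_n = [0.8357, -1.0513, -0.0736]
J₁: ẑ×o_n = [1.0513, 0.8357, -0.0000], ω = ẑ
J2: z=[-0.4695, -0.8829, 0.0000] o=[0.4768, -0.2535, 0.1900] → [0.2328, -0.1238, 0.6914, -0.4695, -0.8829, 0.0000]
J3: z=[0.6351, -0.3377, 0.6947] o=[0.6547, -0.3481, -0.0186] → [0.5071, 0.1607, -0.3855, 0.6351, -0.3377, 0.6947]
J4: z=[0.4493, -0.5700, -0.6879] o=[0.9226, -0.6747, 0.4270] → [0.0263, 0.2847, -0.2187, 0.4493, -0.5700, -0.6879]
V = J·q̇ = [-0.4274, -0.7611, -0.1875, 0.2468, 0.1087, 0.3186]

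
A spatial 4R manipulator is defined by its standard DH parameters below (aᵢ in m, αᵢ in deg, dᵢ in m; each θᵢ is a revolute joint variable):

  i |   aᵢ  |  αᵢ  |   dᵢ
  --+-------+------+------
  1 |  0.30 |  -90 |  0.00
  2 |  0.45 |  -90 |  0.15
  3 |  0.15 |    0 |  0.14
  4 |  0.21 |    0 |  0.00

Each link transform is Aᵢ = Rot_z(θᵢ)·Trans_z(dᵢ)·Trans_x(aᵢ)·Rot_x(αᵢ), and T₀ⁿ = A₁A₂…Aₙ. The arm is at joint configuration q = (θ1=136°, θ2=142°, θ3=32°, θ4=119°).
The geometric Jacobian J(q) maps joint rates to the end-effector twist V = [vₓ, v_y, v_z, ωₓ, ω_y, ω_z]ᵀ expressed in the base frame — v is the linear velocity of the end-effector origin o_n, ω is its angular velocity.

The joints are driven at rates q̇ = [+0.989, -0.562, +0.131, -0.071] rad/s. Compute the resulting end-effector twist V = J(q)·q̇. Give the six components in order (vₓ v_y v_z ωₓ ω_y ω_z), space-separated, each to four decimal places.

o_n = [0.0910, -0.0444, -0.1320]
J₁: ẑ×o_n = [0.0444, 0.0910, -0.0000], ω = ẑ
J2: z=[-0.6947, -0.7193, 0.0000] o=[-0.2158, 0.2084, 0.0000] → [0.0949, -0.0917, 0.3963, -0.6947, -0.7193, 0.0000]
J3: z=[0.4429, -0.4277, 0.7880] o=[-0.0649, -0.1458, -0.2770] → [-0.1420, 0.0586, 0.1116, 0.4429, -0.4277, 0.7880]
J4: z=[0.4429, -0.4277, 0.7880] o=[0.1244, -0.2182, -0.2450] → [-0.1853, -0.0764, 0.0627, 0.4429, -0.4277, 0.7880]
V = J·q̇ = [-0.0149, 0.1546, -0.2126, 0.4170, 0.3786, 1.0363]

-0.0149 0.1546 -0.2126 0.4170 0.3786 1.0363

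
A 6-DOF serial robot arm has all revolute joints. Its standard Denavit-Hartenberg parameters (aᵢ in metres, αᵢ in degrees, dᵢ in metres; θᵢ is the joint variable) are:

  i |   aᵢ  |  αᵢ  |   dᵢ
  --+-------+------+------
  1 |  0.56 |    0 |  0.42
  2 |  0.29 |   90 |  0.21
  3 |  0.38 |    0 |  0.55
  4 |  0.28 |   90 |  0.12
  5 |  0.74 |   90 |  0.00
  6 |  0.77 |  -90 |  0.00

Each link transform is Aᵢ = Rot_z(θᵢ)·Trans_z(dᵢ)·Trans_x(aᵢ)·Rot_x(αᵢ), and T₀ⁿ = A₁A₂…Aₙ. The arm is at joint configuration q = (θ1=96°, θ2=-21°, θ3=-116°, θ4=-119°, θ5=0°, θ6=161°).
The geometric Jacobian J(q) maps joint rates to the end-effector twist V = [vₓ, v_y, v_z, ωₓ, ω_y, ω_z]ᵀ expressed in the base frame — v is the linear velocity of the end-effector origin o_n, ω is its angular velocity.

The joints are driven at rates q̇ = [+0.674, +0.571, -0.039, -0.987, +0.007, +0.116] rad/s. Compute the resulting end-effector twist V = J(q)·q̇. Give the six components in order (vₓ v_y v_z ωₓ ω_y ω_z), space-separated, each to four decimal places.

-0.2687 1.1342 -0.1046 -1.1016 0.3011 1.2490

o_n = [0.6304, 0.5393, 0.6714]
J₁: ẑ×o_n = [-0.5393, 0.6304, 0.0000], ω = ẑ
J2: z=[0.0000, 0.0000, 1.0000] o=[-0.0585, 0.5569, 0.4200] → [0.0176, 0.6889, -0.0000, 0.0000, 0.0000, 1.0000]
J3: z=[0.9659, -0.2588, 0.0000] o=[0.0165, 0.8371, 0.6300] → [-0.0107, -0.0400, -0.1287, 0.9659, -0.2588, 0.0000]
J4: z=[0.9659, -0.2588, 0.0000] o=[0.5047, 0.5338, 0.2885] → [-0.0991, -0.3699, 0.0379, 0.9659, -0.2588, 0.0000]
J5: z=[0.2120, 0.7912, 0.5736] o=[0.5790, 0.3476, 0.5178] → [0.0115, -0.0031, -0.0000, 0.2120, 0.7912, 0.5736]
J6: z=[-0.9659, 0.2588, 0.0000] o=[0.4692, -0.0624, 1.1240] → [-0.1171, -0.4372, -0.6229, -0.9659, 0.2588, 0.0000]
V = J·q̇ = [-0.2687, 1.1342, -0.1046, -1.1016, 0.3011, 1.2490]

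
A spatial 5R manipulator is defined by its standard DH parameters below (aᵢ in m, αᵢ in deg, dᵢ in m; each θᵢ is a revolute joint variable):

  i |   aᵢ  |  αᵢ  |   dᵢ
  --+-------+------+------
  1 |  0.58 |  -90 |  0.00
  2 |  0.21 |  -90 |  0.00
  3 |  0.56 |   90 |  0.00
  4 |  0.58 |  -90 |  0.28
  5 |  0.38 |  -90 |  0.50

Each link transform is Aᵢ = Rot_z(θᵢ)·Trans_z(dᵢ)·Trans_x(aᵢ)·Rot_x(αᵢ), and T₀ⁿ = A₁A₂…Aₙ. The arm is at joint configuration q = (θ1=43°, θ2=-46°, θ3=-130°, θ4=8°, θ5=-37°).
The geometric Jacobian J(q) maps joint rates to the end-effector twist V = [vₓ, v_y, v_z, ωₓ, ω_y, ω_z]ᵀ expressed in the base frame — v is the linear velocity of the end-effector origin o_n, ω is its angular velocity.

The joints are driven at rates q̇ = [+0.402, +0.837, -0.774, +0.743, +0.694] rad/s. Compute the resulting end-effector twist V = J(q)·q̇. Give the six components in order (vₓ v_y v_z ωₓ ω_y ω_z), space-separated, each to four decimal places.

o_n = [-0.2781, 0.7237, -1.1899]
J₁: ẑ×o_n = [-0.7237, -0.2781, 0.0000], ω = ẑ
J2: z=[-0.6820, 0.7314, 0.0000] o=[0.4242, 0.3956, 0.0000] → [-0.8702, -0.8115, 0.2898, -0.6820, 0.7314, 0.0000]
J3: z=[0.5261, 0.4906, -0.6947] o=[0.5309, 0.4950, 0.1511] → [-0.4990, 1.2674, 0.5171, 0.5261, 0.4906, -0.6947]
J4: z=[0.0492, -0.8330, -0.5510] o=[0.0554, 0.6383, -0.1079] → [0.9484, 0.2370, -0.2736, 0.0492, -0.8330, -0.5510]
J5: z=[0.6391, 0.4502, -0.6235] o=[-0.3760, 0.5915, -0.5838] → [-0.1905, 0.3263, 0.0404, 0.6391, 0.4502, -0.6235]
V = J·q̇ = [-0.0605, -1.3694, -0.3329, -0.4979, -0.0741, 0.0975]

-0.0605 -1.3694 -0.3329 -0.4979 -0.0741 0.0975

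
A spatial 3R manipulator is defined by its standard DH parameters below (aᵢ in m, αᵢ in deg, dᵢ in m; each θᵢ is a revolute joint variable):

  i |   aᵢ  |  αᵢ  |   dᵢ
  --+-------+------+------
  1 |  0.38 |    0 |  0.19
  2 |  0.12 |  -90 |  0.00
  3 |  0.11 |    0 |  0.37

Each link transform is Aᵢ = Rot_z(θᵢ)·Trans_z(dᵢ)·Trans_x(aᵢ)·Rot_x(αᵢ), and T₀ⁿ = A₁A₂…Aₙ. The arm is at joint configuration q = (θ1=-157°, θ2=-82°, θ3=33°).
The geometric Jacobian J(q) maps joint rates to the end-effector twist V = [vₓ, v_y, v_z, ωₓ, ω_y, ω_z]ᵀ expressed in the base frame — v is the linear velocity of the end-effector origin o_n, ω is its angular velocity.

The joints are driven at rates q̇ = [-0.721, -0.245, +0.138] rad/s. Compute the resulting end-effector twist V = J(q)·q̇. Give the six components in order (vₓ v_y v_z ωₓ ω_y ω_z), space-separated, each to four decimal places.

o_n = [-0.7763, -0.1571, 0.1301]
J₁: ẑ×o_n = [0.1571, -0.7763, 0.0000], ω = ẑ
J2: z=[0.0000, 0.0000, 1.0000] o=[-0.3498, -0.1485, 0.1900] → [0.0086, -0.4265, 0.0000, 0.0000, 0.0000, 1.0000]
J3: z=[-0.8572, -0.5150, 0.0000] o=[-0.4116, -0.0456, 0.1900] → [0.0309, -0.0514, -0.0923, -0.8572, -0.5150, 0.0000]
V = J·q̇ = [-0.1111, 0.6571, -0.0127, -0.1183, -0.0711, -0.9660]

-0.1111 0.6571 -0.0127 -0.1183 -0.0711 -0.9660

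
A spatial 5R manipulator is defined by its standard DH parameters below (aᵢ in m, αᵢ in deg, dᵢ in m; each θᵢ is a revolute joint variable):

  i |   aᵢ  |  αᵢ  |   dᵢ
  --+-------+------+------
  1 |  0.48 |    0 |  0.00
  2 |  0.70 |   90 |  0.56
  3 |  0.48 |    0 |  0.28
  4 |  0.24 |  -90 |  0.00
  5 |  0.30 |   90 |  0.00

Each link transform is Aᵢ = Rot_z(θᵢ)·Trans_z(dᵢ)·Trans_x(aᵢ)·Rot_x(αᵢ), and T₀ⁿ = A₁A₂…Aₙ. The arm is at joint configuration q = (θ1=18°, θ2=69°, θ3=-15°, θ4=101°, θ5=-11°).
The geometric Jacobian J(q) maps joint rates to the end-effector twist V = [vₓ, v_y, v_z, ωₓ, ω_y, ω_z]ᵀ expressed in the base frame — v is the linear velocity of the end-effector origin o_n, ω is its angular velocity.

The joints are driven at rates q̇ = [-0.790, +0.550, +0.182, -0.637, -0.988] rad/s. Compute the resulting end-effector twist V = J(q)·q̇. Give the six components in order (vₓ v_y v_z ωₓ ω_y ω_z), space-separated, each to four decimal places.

o_n = [0.8561, 1.3300, 0.9690]
J₁: ẑ×o_n = [-1.3300, 0.8561, 0.0000], ω = ẑ
J2: z=[0.0000, 0.0000, 1.0000] o=[0.4565, 0.1483, 0.0000] → [-1.1816, 0.3996, 0.0000, 0.0000, 0.0000, 1.0000]
J3: z=[0.9986, -0.0523, 0.0000] o=[0.4931, 0.8474, 0.5600] → [-0.0214, -0.4084, 0.5009, 0.9986, -0.0523, 0.0000]
J4: z=[0.9986, -0.0523, 0.0000] o=[0.7970, 1.2957, 0.4358] → [-0.0279, -0.5325, 0.0373, 0.9986, -0.0523, 0.0000]
J5: z=[-0.0522, -0.9962, 0.0698] o=[0.7979, 1.3124, 0.6752] → [-0.2939, 0.0194, 0.0571, -0.0522, -0.9962, 0.0698]
V = J·q̇ = [0.7050, -0.2109, 0.0110, -0.4028, 1.0081, -0.3089]

0.7050 -0.2109 0.0110 -0.4028 1.0081 -0.3089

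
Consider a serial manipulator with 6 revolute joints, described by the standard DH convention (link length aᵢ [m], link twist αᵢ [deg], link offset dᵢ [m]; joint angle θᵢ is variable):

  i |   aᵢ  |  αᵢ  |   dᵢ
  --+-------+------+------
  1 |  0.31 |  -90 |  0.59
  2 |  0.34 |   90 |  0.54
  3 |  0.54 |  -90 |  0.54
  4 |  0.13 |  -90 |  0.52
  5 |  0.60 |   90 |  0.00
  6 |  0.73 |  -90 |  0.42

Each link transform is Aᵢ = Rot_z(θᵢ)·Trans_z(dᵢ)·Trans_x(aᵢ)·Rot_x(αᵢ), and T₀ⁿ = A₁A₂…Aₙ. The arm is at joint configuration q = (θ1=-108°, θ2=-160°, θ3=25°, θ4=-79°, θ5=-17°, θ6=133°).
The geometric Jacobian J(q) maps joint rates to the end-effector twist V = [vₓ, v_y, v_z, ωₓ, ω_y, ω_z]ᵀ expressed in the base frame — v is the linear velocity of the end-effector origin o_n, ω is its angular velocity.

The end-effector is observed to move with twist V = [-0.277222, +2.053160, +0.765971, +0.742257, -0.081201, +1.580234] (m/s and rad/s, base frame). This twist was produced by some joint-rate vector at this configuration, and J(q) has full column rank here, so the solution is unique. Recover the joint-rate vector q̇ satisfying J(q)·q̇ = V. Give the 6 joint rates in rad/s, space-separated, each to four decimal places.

o_n = [1.9981, 0.1288, 0.3963]
J₁: ẑ×o_n = [-0.1288, 1.9981, 0.0000], ω = ẑ
J2: z=[0.9511, -0.3090, 0.0000] o=[-0.0958, -0.2948, 0.5900] → [0.0598, 0.1842, 1.0499, 0.9511, -0.3090, 0.0000]
J3: z=[0.1057, 0.3253, -0.9397] o=[0.5165, -0.1578, 0.7063] → [0.1685, -1.3595, -0.4516, 0.1057, 0.3253, -0.9397]
J4: z=[0.7392, -0.6578, -0.1445] o=[0.9327, 0.3847, 0.3662] → [-0.0568, -0.1762, 0.5116, 0.7392, -0.6578, -0.1445]
J5: z=[0.6327, 0.6048, 0.4836] o=[1.3471, 0.1010, 0.1789] → [0.1181, 0.1772, -0.3761, 0.6327, 0.6048, 0.4836]
J6: z=[0.6395, -0.7603, 0.1142] o=[1.6091, 0.2432, -0.3418] → [-0.5482, -0.4277, 0.2226, 0.6395, -0.7603, 0.1142]
q̇ = J⁺·V = [0.3200, 0.7750, -0.9090, -0.6860, 0.5350, 0.4220]

0.3200 0.7750 -0.9090 -0.6860 0.5350 0.4220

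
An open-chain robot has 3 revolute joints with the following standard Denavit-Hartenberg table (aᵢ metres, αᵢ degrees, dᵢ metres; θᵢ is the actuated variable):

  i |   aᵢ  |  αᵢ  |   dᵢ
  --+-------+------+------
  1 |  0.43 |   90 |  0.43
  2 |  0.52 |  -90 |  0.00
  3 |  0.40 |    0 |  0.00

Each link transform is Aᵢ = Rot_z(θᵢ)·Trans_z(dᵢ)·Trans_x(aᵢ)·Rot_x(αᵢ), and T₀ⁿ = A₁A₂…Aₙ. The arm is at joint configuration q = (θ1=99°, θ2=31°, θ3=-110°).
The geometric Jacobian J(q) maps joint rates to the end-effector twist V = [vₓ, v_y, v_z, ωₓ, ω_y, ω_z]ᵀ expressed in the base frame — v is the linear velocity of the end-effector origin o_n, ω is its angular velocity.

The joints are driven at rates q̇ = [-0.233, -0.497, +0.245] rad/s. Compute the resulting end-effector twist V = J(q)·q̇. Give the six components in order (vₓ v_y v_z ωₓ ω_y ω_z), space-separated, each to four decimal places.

o_n = [0.2526, 0.8079, 0.6274]
J₁: ẑ×o_n = [-0.8079, 0.2526, 0.0000], ω = ẑ
J2: z=[0.9877, 0.1564, 0.0000] o=[-0.0673, 0.4247, 0.4300] → [0.0309, -0.1949, 0.3285, 0.9877, 0.1564, 0.0000]
J3: z=[0.0806, -0.5087, 0.8572] o=[-0.1370, 0.8649, 0.6978] → [0.0847, 0.3396, 0.1936, 0.0806, -0.5087, 0.8572]
V = J·q̇ = [0.1937, 0.1212, -0.1158, -0.4711, -0.2024, -0.0230]

0.1937 0.1212 -0.1158 -0.4711 -0.2024 -0.0230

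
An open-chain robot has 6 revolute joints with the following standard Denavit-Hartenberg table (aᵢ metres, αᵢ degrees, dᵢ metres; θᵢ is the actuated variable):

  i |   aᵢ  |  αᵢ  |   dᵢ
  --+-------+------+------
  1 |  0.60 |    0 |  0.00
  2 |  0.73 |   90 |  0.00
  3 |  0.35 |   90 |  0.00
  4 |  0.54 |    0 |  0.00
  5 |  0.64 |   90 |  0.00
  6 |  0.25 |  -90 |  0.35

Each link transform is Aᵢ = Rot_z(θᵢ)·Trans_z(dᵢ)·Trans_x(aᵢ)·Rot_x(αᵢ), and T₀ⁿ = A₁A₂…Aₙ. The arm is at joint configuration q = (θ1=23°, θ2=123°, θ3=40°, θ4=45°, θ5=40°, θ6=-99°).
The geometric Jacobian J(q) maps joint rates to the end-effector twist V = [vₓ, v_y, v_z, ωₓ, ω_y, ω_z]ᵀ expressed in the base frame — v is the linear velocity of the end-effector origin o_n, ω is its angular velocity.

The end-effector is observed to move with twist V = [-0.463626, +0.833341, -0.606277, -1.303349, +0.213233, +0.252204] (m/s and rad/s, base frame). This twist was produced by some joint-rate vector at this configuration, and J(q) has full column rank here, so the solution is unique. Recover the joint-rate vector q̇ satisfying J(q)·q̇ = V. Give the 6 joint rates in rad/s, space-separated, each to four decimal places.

o_n = [-0.1096, 1.8267, 0.9174]
J₁: ẑ×o_n = [-1.8267, -0.1096, 0.0000], ω = ẑ
J2: z=[0.0000, 0.0000, 1.0000] o=[0.5523, 0.2344, 0.0000] → [-1.5923, -0.6619, 0.0000, 0.0000, 0.0000, 1.0000]
J3: z=[0.5592, 0.8290, 0.0000] o=[-0.0529, 0.6426, 0.0000] → [0.7605, -0.5130, 0.7091, 0.5592, 0.8290, 0.0000]
J4: z=[-0.5329, 0.3594, -0.7660] o=[-0.2752, 0.7926, 0.2250] → [1.0411, 0.2421, -0.6106, -0.5329, 0.3594, -0.7660]
J5: z=[-0.5329, 0.3594, -0.7660] o=[-0.3041, 1.2727, 0.4704] → [0.5850, 0.0891, -0.3652, -0.5329, 0.3594, -0.7660]
J6: z=[-0.6814, 0.3545, 0.6403] o=[0.0169, 1.8252, 0.5063] → [0.1447, 0.1991, 0.0438, -0.6814, 0.3545, 0.6403]
q̇ = J⁺·V = [0.9800, -0.6680, -0.4750, 0.0400, 0.7770, 0.8840]

0.9800 -0.6680 -0.4750 0.0400 0.7770 0.8840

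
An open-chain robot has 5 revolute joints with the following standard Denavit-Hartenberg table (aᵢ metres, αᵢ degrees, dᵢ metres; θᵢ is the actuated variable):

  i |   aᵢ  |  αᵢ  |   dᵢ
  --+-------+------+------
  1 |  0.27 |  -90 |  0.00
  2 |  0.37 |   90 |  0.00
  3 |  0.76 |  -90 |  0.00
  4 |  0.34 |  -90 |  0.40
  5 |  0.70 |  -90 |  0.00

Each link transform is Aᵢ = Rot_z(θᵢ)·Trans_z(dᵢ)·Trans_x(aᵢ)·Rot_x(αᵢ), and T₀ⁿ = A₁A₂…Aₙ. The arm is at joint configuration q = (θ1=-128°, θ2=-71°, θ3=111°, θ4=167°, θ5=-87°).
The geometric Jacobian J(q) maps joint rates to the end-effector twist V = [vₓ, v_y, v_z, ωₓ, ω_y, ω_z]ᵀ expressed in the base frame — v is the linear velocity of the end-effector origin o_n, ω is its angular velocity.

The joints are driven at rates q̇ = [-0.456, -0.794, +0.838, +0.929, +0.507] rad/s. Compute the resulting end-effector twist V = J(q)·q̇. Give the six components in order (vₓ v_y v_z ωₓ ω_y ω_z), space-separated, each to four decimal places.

-1.3705 0.5335 0.1241 -0.0309 1.9638 -0.8037

o_n = [-0.0771, -0.0549, -0.7811]
J₁: ẑ×o_n = [0.0549, -0.0771, 0.0000], ω = ẑ
J2: z=[0.7880, -0.6157, 0.0000] o=[-0.1662, -0.2128, 0.0000] → [0.4809, 0.6155, 0.1793, 0.7880, -0.6157, 0.0000]
J3: z=[0.5821, 0.7451, 0.3256] o=[-0.2404, -0.3077, 0.3498] → [-0.9249, 0.7115, 0.0255, 0.5821, 0.7451, 0.3256]
J4: z=[-0.0953, 0.4601, -0.8827] o=[0.3733, -0.6746, 0.0923] → [0.1452, 0.3143, 0.1482, -0.0953, 0.4601, -0.8827]
J5: z=[0.3856, 0.8346, 0.3934] o=[0.0232, -0.3876, -0.1734] → [-0.6381, 0.1948, 0.2119, 0.3856, 0.8346, 0.3934]
V = J·q̇ = [-1.3705, 0.5335, 0.1241, -0.0309, 1.9638, -0.8037]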